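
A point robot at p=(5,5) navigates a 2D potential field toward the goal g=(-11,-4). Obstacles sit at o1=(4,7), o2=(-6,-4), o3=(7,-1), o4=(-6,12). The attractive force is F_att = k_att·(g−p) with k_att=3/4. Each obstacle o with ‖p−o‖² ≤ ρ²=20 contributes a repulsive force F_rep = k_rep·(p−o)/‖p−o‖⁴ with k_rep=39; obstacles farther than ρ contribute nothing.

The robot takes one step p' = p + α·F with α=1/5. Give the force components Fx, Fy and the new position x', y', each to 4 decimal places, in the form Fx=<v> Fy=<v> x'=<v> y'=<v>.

F_att = 3/4·(g−p) = 3/4·(-16,-9) = (-12.0000,-6.7500)
o1: d²=5 ≤ ρ²=20; F_rep = 39·(1,-2)/5² = (1.5600,-3.1200)
o2: d²=202 > ρ²=20 → inactive
o3: d²=40 > ρ²=20 → inactive
o4: d²=170 > ρ²=20 → inactive
F = F_att + ΣF_rep = (-10.4400,-9.8700)
p' = p + 1/5·F = (2.9120,3.0260)

Fx=-10.4400 Fy=-9.8700 x'=2.9120 y'=3.0260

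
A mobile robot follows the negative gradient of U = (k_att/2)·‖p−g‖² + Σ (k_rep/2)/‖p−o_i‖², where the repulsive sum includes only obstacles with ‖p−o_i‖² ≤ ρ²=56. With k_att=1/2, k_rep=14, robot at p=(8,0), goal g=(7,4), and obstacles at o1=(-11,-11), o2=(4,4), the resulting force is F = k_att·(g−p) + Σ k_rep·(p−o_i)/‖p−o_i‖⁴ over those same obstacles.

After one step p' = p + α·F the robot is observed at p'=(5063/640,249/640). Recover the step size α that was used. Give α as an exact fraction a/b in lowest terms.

F_att = 1/2·(g−p) = 1/2·(-1,4) = (-0.5000,2.0000)
o1: d²=482 > ρ²=56 → inactive
o2: d²=32 ≤ ρ²=56; F_rep = 14·(4,-4)/32² = (0.0547,-0.0547)
F = F_att + ΣF_rep = (-0.4453,1.9453)
Δp = p'−p = (-0.0891,0.3891); α = Δx/Fx = (-57/640) / (-57/128) = 1/5
check: Δy/Fy = (249/640) / (249/128) = 1/5 ✓

α = 1/5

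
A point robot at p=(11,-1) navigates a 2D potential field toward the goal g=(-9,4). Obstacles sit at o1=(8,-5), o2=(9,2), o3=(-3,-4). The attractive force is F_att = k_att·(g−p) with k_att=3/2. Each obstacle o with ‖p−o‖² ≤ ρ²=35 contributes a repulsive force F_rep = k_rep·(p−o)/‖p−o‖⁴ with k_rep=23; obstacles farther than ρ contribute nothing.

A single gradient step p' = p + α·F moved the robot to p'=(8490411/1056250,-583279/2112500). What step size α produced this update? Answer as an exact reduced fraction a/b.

α = 1/10

F_att = 3/2·(g−p) = 3/2·(-20,5) = (-30.0000,7.5000)
o1: d²=25 ≤ ρ²=35; F_rep = 23·(3,4)/25² = (0.1104,0.1472)
o2: d²=13 ≤ ρ²=35; F_rep = 23·(2,-3)/13² = (0.2722,-0.4083)
o3: d²=205 > ρ²=35 → inactive
F = F_att + ΣF_rep = (-29.6174,7.2389)
Δp = p'−p = (-2.9617,0.7239); α = Δx/Fx = (-3128339/1056250) / (-3128339/105625) = 1/10
check: Δy/Fy = (1529221/2112500) / (1529221/211250) = 1/10 ✓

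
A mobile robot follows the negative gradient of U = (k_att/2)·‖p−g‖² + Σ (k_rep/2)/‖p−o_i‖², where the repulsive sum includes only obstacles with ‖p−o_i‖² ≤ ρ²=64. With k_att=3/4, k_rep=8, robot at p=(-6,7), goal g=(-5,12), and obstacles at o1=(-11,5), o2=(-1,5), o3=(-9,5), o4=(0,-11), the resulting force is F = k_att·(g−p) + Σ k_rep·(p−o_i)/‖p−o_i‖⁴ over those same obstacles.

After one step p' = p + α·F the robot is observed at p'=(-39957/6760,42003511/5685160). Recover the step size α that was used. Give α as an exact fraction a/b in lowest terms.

α = 1/10

F_att = 3/4·(g−p) = 3/4·(1,5) = (0.7500,3.7500)
o1: d²=29 ≤ ρ²=64; F_rep = 8·(5,2)/29² = (0.0476,0.0190)
o2: d²=29 ≤ ρ²=64; F_rep = 8·(-5,2)/29² = (-0.0476,0.0190)
o3: d²=13 ≤ ρ²=64; F_rep = 8·(3,2)/13² = (0.1420,0.0947)
o4: d²=360 > ρ²=64 → inactive
F = F_att + ΣF_rep = (0.8920,3.8827)
Δp = p'−p = (0.0892,0.3883); α = Δx/Fx = (603/6760) / (603/676) = 1/10
check: Δy/Fy = (2207391/5685160) / (2207391/568516) = 1/10 ✓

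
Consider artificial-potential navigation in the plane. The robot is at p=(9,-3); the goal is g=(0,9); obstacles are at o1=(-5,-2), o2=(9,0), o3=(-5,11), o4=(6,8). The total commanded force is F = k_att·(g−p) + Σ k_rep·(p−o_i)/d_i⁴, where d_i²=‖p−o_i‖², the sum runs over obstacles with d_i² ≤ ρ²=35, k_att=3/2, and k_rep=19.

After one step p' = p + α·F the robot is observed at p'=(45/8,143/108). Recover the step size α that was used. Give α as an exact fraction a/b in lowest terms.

F_att = 3/2·(g−p) = 3/2·(-9,12) = (-13.5000,18.0000)
o1: d²=197 > ρ²=35 → inactive
o2: d²=9 ≤ ρ²=35; F_rep = 19·(0,-3)/9² = (0.0000,-0.7037)
o3: d²=392 > ρ²=35 → inactive
o4: d²=130 > ρ²=35 → inactive
F = F_att + ΣF_rep = (-13.5000,17.2963)
Δp = p'−p = (-3.3750,4.3241); α = Δx/Fx = (-27/8) / (-27/2) = 1/4
check: Δy/Fy = (467/108) / (467/27) = 1/4 ✓

α = 1/4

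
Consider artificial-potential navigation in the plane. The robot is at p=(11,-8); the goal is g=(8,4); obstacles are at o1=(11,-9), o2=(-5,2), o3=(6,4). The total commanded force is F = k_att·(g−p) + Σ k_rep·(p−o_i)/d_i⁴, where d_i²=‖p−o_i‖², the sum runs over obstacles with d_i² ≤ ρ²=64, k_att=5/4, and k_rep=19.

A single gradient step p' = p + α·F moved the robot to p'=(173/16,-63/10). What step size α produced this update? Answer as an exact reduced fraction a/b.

F_att = 5/4·(g−p) = 5/4·(-3,12) = (-3.7500,15.0000)
o1: d²=1 ≤ ρ²=64; F_rep = 19·(0,1)/1² = (0.0000,19.0000)
o2: d²=356 > ρ²=64 → inactive
o3: d²=169 > ρ²=64 → inactive
F = F_att + ΣF_rep = (-3.7500,34.0000)
Δp = p'−p = (-0.1875,1.7000); α = Δx/Fx = (-3/16) / (-15/4) = 1/20
check: Δy/Fy = (17/10) / (34) = 1/20 ✓

α = 1/20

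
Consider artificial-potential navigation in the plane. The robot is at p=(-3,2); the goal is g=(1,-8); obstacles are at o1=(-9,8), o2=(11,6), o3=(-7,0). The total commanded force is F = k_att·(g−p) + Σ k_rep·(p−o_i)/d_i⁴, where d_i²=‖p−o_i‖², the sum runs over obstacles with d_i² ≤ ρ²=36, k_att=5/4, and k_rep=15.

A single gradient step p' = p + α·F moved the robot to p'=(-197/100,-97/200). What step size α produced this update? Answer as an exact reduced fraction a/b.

F_att = 5/4·(g−p) = 5/4·(4,-10) = (5.0000,-12.5000)
o1: d²=72 > ρ²=36 → inactive
o2: d²=212 > ρ²=36 → inactive
o3: d²=20 ≤ ρ²=36; F_rep = 15·(4,2)/20² = (0.1500,0.0750)
F = F_att + ΣF_rep = (5.1500,-12.4250)
Δp = p'−p = (1.0300,-2.4850); α = Δx/Fx = (103/100) / (103/20) = 1/5
check: Δy/Fy = (-497/200) / (-497/40) = 1/5 ✓

α = 1/5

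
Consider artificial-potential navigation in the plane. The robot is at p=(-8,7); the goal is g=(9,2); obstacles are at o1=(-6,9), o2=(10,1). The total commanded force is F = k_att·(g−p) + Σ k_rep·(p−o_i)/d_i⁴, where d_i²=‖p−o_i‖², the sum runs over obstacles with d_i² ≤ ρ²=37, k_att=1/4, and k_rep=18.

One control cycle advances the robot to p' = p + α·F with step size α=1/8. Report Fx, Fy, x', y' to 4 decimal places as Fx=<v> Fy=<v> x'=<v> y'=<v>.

Fx=3.6875 Fy=-1.8125 x'=-7.5391 y'=6.7734

F_att = 1/4·(g−p) = 1/4·(17,-5) = (4.2500,-1.2500)
o1: d²=8 ≤ ρ²=37; F_rep = 18·(-2,-2)/8² = (-0.5625,-0.5625)
o2: d²=360 > ρ²=37 → inactive
F = F_att + ΣF_rep = (3.6875,-1.8125)
p' = p + 1/8·F = (-7.5391,6.7734)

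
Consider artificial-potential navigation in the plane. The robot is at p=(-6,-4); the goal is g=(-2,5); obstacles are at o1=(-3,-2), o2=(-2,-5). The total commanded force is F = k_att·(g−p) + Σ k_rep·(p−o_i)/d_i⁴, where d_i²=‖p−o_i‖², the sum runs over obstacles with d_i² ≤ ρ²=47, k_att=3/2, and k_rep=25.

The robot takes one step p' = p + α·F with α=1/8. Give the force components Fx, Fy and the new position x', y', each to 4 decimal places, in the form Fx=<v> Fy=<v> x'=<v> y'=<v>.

Fx=5.2102 Fy=13.2906 x'=-5.3487 y'=-2.3387

F_att = 3/2·(g−p) = 3/2·(4,9) = (6.0000,13.5000)
o1: d²=13 ≤ ρ²=47; F_rep = 25·(-3,-2)/13² = (-0.4438,-0.2959)
o2: d²=17 ≤ ρ²=47; F_rep = 25·(-4,1)/17² = (-0.3460,0.0865)
F = F_att + ΣF_rep = (5.2102,13.2906)
p' = p + 1/8·F = (-5.3487,-2.3387)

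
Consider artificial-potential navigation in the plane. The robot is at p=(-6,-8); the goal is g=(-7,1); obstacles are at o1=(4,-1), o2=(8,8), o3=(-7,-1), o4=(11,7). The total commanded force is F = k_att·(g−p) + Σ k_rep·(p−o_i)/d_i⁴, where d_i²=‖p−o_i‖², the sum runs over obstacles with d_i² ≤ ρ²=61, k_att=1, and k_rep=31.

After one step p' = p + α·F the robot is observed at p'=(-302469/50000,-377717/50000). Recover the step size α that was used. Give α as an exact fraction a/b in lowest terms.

α = 1/20

F_att = 1·(g−p) = 1·(-1,9) = (-1.0000,9.0000)
o1: d²=149 > ρ²=61 → inactive
o2: d²=452 > ρ²=61 → inactive
o3: d²=50 ≤ ρ²=61; F_rep = 31·(1,-7)/50² = (0.0124,-0.0868)
o4: d²=514 > ρ²=61 → inactive
F = F_att + ΣF_rep = (-0.9876,8.9132)
Δp = p'−p = (-0.0494,0.4457); α = Δx/Fx = (-2469/50000) / (-2469/2500) = 1/20
check: Δy/Fy = (22283/50000) / (22283/2500) = 1/20 ✓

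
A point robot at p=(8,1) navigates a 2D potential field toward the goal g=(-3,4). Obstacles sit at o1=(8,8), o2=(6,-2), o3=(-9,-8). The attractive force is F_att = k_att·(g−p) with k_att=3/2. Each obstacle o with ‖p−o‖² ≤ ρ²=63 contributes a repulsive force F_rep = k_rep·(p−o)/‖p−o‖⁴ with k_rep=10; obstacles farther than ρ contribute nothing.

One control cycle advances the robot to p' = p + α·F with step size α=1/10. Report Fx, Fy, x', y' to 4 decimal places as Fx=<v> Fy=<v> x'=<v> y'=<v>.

Fx=-16.3817 Fy=4.6484 x'=6.3618 y'=1.4648

F_att = 3/2·(g−p) = 3/2·(-11,3) = (-16.5000,4.5000)
o1: d²=49 ≤ ρ²=63; F_rep = 10·(0,-7)/49² = (0.0000,-0.0292)
o2: d²=13 ≤ ρ²=63; F_rep = 10·(2,3)/13² = (0.1183,0.1775)
o3: d²=370 > ρ²=63 → inactive
F = F_att + ΣF_rep = (-16.3817,4.6484)
p' = p + 1/10·F = (6.3618,1.4648)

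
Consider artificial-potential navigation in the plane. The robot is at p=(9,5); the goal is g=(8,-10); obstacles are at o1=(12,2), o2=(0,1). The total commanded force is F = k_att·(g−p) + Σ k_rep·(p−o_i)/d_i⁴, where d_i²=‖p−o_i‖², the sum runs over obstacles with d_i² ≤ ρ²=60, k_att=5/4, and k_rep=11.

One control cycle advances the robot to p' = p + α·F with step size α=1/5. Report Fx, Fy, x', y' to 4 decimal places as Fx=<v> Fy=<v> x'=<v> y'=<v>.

F_att = 5/4·(g−p) = 5/4·(-1,-15) = (-1.2500,-18.7500)
o1: d²=18 ≤ ρ²=60; F_rep = 11·(-3,3)/18² = (-0.1019,0.1019)
o2: d²=97 > ρ²=60 → inactive
F = F_att + ΣF_rep = (-1.3519,-18.6481)
p' = p + 1/5·F = (8.7296,1.2704)

Fx=-1.3519 Fy=-18.6481 x'=8.7296 y'=1.2704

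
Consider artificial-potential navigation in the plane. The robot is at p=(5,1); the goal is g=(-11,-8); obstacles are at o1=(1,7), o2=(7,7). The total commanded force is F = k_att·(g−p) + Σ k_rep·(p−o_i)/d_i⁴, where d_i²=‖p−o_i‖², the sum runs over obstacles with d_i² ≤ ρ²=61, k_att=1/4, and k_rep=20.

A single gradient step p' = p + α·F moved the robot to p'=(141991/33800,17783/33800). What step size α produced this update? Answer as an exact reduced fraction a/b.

α = 1/5

F_att = 1/4·(g−p) = 1/4·(-16,-9) = (-4.0000,-2.2500)
o1: d²=52 ≤ ρ²=61; F_rep = 20·(4,-6)/52² = (0.0296,-0.0444)
o2: d²=40 ≤ ρ²=61; F_rep = 20·(-2,-6)/40² = (-0.0250,-0.0750)
F = F_att + ΣF_rep = (-3.9954,-2.3694)
Δp = p'−p = (-0.7991,-0.4739); α = Δx/Fx = (-27009/33800) / (-27009/6760) = 1/5
check: Δy/Fy = (-16017/33800) / (-16017/6760) = 1/5 ✓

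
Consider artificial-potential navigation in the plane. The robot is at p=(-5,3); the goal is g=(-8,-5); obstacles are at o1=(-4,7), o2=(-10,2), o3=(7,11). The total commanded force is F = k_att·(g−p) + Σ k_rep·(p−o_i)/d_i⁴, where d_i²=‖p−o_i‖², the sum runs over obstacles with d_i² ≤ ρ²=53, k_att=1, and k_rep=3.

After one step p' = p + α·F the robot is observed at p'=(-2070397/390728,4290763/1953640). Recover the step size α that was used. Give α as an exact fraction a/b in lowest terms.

α = 1/10

F_att = 1·(g−p) = 1·(-3,-8) = (-3.0000,-8.0000)
o1: d²=17 ≤ ρ²=53; F_rep = 3·(-1,-4)/17² = (-0.0104,-0.0415)
o2: d²=26 ≤ ρ²=53; F_rep = 3·(5,1)/26² = (0.0222,0.0044)
o3: d²=208 > ρ²=53 → inactive
F = F_att + ΣF_rep = (-2.9882,-8.0371)
Δp = p'−p = (-0.2988,-0.8037); α = Δx/Fx = (-116757/390728) / (-583785/195364) = 1/10
check: Δy/Fy = (-1570157/1953640) / (-1570157/195364) = 1/10 ✓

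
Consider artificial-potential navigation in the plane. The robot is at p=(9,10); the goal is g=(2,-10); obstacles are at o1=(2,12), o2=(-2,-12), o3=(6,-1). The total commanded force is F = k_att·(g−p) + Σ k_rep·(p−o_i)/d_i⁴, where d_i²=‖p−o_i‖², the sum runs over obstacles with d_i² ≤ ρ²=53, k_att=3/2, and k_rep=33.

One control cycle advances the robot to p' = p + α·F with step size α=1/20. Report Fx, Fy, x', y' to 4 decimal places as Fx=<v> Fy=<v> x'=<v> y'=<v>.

Fx=-10.4178 Fy=-30.0235 x'=8.4791 y'=8.4988

F_att = 3/2·(g−p) = 3/2·(-7,-20) = (-10.5000,-30.0000)
o1: d²=53 ≤ ρ²=53; F_rep = 33·(7,-2)/53² = (0.0822,-0.0235)
o2: d²=605 > ρ²=53 → inactive
o3: d²=130 > ρ²=53 → inactive
F = F_att + ΣF_rep = (-10.4178,-30.0235)
p' = p + 1/20·F = (8.4791,8.4988)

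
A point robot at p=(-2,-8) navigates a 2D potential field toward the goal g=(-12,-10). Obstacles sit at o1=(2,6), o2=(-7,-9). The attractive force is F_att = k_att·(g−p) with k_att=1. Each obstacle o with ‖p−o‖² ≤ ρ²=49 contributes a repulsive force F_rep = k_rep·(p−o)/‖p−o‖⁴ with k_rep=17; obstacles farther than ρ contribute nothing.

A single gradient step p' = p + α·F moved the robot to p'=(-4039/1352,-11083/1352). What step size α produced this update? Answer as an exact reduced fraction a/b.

α = 1/10

F_att = 1·(g−p) = 1·(-10,-2) = (-10.0000,-2.0000)
o1: d²=212 > ρ²=49 → inactive
o2: d²=26 ≤ ρ²=49; F_rep = 17·(5,1)/26² = (0.1257,0.0251)
F = F_att + ΣF_rep = (-9.8743,-1.9749)
Δp = p'−p = (-0.9874,-0.1975); α = Δx/Fx = (-1335/1352) / (-6675/676) = 1/10
check: Δy/Fy = (-267/1352) / (-1335/676) = 1/10 ✓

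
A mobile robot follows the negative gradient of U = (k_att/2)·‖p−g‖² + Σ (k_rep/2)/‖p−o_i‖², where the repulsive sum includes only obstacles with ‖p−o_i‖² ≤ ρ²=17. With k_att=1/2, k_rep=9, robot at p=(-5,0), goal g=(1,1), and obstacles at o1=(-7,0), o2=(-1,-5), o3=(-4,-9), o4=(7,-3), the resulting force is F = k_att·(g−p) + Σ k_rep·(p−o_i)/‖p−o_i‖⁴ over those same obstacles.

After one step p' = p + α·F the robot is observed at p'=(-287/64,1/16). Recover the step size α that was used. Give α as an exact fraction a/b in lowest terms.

α = 1/8

F_att = 1/2·(g−p) = 1/2·(6,1) = (3.0000,0.5000)
o1: d²=4 ≤ ρ²=17; F_rep = 9·(2,0)/4² = (1.1250,0.0000)
o2: d²=41 > ρ²=17 → inactive
o3: d²=82 > ρ²=17 → inactive
o4: d²=153 > ρ²=17 → inactive
F = F_att + ΣF_rep = (4.1250,0.5000)
Δp = p'−p = (0.5156,0.0625); α = Δx/Fx = (33/64) / (33/8) = 1/8
check: Δy/Fy = (1/16) / (1/2) = 1/8 ✓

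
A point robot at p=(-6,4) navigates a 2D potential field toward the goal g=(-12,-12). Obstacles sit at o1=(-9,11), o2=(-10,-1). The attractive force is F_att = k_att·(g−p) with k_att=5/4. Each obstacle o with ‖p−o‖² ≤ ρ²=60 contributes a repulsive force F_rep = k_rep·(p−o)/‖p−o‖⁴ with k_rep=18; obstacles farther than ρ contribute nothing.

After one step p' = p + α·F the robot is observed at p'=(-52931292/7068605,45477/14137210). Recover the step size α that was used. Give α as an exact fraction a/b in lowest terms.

α = 1/5

F_att = 5/4·(g−p) = 5/4·(-6,-16) = (-7.5000,-20.0000)
o1: d²=58 ≤ ρ²=60; F_rep = 18·(3,-7)/58² = (0.0161,-0.0375)
o2: d²=41 ≤ ρ²=60; F_rep = 18·(4,5)/41² = (0.0428,0.0535)
F = F_att + ΣF_rep = (-7.4411,-19.9839)
Δp = p'−p = (-1.4882,-3.9968); α = Δx/Fx = (-10519662/7068605) / (-10519662/1413721) = 1/5
check: Δy/Fy = (-56503363/14137210) / (-56503363/2827442) = 1/5 ✓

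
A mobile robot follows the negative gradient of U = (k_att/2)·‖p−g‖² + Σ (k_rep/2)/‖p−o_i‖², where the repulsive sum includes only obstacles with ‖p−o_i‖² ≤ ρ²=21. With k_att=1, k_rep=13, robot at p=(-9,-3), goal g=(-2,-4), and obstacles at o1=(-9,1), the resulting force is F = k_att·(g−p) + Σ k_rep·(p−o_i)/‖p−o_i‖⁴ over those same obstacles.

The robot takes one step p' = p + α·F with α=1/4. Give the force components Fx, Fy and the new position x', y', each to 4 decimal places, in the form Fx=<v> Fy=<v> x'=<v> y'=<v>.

F_att = 1·(g−p) = 1·(7,-1) = (7.0000,-1.0000)
o1: d²=16 ≤ ρ²=21; F_rep = 13·(0,-4)/16² = (0.0000,-0.2031)
F = F_att + ΣF_rep = (7.0000,-1.2031)
p' = p + 1/4·F = (-7.2500,-3.3008)

Fx=7.0000 Fy=-1.2031 x'=-7.2500 y'=-3.3008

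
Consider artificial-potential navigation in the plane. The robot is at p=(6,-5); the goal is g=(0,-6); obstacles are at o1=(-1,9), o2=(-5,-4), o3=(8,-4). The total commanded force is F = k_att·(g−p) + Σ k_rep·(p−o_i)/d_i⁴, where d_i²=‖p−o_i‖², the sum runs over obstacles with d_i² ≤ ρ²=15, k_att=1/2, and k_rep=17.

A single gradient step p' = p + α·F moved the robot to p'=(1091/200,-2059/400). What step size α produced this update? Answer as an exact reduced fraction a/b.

α = 1/8

F_att = 1/2·(g−p) = 1/2·(-6,-1) = (-3.0000,-0.5000)
o1: d²=245 > ρ²=15 → inactive
o2: d²=122 > ρ²=15 → inactive
o3: d²=5 ≤ ρ²=15; F_rep = 17·(-2,-1)/5² = (-1.3600,-0.6800)
F = F_att + ΣF_rep = (-4.3600,-1.1800)
Δp = p'−p = (-0.5450,-0.1475); α = Δx/Fx = (-109/200) / (-109/25) = 1/8
check: Δy/Fy = (-59/400) / (-59/50) = 1/8 ✓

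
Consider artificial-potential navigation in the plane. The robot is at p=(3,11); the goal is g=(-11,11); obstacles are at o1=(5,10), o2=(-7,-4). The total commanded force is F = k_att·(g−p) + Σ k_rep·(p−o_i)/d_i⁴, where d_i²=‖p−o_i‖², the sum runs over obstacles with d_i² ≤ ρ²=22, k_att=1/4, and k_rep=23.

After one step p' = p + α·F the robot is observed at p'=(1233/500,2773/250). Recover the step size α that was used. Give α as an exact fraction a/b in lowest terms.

F_att = 1/4·(g−p) = 1/4·(-14,0) = (-3.5000,0.0000)
o1: d²=5 ≤ ρ²=22; F_rep = 23·(-2,1)/5² = (-1.8400,0.9200)
o2: d²=325 > ρ²=22 → inactive
F = F_att + ΣF_rep = (-5.3400,0.9200)
Δp = p'−p = (-0.5340,0.0920); α = Δx/Fx = (-267/500) / (-267/50) = 1/10
check: Δy/Fy = (23/250) / (23/25) = 1/10 ✓

α = 1/10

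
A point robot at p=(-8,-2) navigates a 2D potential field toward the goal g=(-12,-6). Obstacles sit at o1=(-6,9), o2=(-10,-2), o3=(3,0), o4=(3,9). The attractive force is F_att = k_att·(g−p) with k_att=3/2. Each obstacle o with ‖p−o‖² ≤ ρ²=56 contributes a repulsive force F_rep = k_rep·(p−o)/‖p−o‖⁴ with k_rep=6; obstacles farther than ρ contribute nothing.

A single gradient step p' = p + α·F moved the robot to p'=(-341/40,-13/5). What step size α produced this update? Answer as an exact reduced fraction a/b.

F_att = 3/2·(g−p) = 3/2·(-4,-4) = (-6.0000,-6.0000)
o1: d²=125 > ρ²=56 → inactive
o2: d²=4 ≤ ρ²=56; F_rep = 6·(2,0)/4² = (0.7500,0.0000)
o3: d²=125 > ρ²=56 → inactive
o4: d²=242 > ρ²=56 → inactive
F = F_att + ΣF_rep = (-5.2500,-6.0000)
Δp = p'−p = (-0.5250,-0.6000); α = Δx/Fx = (-21/40) / (-21/4) = 1/10
check: Δy/Fy = (-3/5) / (-6) = 1/10 ✓

α = 1/10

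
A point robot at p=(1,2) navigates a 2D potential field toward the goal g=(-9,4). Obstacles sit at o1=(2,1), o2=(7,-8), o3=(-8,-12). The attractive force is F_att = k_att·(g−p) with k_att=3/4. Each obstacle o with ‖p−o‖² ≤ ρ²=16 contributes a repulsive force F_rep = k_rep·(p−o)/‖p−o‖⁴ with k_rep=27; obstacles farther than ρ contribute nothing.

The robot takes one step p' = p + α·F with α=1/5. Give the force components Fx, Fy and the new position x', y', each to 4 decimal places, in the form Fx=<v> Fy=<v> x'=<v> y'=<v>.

F_att = 3/4·(g−p) = 3/4·(-10,2) = (-7.5000,1.5000)
o1: d²=2 ≤ ρ²=16; F_rep = 27·(-1,1)/2² = (-6.7500,6.7500)
o2: d²=136 > ρ²=16 → inactive
o3: d²=277 > ρ²=16 → inactive
F = F_att + ΣF_rep = (-14.2500,8.2500)
p' = p + 1/5·F = (-1.8500,3.6500)

Fx=-14.2500 Fy=8.2500 x'=-1.8500 y'=3.6500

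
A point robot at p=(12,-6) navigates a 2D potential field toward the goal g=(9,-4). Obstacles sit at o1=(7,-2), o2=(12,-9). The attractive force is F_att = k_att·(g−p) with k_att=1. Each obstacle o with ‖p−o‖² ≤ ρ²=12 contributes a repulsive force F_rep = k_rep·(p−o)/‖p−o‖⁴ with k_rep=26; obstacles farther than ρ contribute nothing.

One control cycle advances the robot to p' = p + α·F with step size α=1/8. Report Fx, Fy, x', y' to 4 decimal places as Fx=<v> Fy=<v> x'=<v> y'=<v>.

F_att = 1·(g−p) = 1·(-3,2) = (-3.0000,2.0000)
o1: d²=41 > ρ²=12 → inactive
o2: d²=9 ≤ ρ²=12; F_rep = 26·(0,3)/9² = (0.0000,0.9630)
F = F_att + ΣF_rep = (-3.0000,2.9630)
p' = p + 1/8·F = (11.6250,-5.6296)

Fx=-3.0000 Fy=2.9630 x'=11.6250 y'=-5.6296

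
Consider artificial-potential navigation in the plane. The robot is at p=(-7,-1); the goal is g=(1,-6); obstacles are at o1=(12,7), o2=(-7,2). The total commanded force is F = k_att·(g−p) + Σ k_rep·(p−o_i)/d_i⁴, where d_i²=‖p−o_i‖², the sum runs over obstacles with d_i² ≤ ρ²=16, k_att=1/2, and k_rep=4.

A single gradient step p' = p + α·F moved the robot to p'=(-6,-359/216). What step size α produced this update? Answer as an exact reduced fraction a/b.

F_att = 1/2·(g−p) = 1/2·(8,-5) = (4.0000,-2.5000)
o1: d²=425 > ρ²=16 → inactive
o2: d²=9 ≤ ρ²=16; F_rep = 4·(0,-3)/9² = (0.0000,-0.1481)
F = F_att + ΣF_rep = (4.0000,-2.6481)
Δp = p'−p = (1.0000,-0.6620); α = Δx/Fx = (1) / (4) = 1/4
check: Δy/Fy = (-143/216) / (-143/54) = 1/4 ✓

α = 1/4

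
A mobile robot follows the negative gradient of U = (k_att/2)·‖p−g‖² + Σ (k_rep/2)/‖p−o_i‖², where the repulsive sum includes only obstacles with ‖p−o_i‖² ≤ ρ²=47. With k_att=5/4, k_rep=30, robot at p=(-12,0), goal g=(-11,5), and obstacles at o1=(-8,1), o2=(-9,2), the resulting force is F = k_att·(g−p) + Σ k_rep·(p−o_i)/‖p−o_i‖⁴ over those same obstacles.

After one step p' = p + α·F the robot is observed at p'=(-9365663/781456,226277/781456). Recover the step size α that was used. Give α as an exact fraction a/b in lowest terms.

F_att = 5/4·(g−p) = 5/4·(1,5) = (1.2500,6.2500)
o1: d²=17 ≤ ρ²=47; F_rep = 30·(-4,-1)/17² = (-0.4152,-0.1038)
o2: d²=13 ≤ ρ²=47; F_rep = 30·(-3,-2)/13² = (-0.5325,-0.3550)
F = F_att + ΣF_rep = (0.3022,5.7912)
Δp = p'−p = (0.0151,0.2896); α = Δx/Fx = (11809/781456) / (59045/195364) = 1/20
check: Δy/Fy = (226277/781456) / (1131385/195364) = 1/20 ✓

α = 1/20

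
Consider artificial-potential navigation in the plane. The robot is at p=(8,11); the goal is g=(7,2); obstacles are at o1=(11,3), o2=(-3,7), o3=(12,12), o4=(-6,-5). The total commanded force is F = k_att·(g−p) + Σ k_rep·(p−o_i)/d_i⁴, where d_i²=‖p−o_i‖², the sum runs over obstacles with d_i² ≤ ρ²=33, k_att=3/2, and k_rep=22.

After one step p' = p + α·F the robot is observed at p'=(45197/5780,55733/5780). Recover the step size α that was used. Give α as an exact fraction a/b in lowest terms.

α = 1/10

F_att = 3/2·(g−p) = 3/2·(-1,-9) = (-1.5000,-13.5000)
o1: d²=73 > ρ²=33 → inactive
o2: d²=137 > ρ²=33 → inactive
o3: d²=17 ≤ ρ²=33; F_rep = 22·(-4,-1)/17² = (-0.3045,-0.0761)
o4: d²=452 > ρ²=33 → inactive
F = F_att + ΣF_rep = (-1.8045,-13.5761)
Δp = p'−p = (-0.1804,-1.3576); α = Δx/Fx = (-1043/5780) / (-1043/578) = 1/10
check: Δy/Fy = (-7847/5780) / (-7847/578) = 1/10 ✓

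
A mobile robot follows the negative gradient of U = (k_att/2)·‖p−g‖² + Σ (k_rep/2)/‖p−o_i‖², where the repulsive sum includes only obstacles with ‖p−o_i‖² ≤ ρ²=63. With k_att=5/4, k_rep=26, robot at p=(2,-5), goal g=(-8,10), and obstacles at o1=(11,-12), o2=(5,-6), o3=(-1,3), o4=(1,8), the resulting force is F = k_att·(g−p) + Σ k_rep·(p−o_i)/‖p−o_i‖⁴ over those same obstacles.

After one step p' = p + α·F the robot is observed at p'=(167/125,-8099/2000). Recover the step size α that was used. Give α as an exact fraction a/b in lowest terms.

α = 1/20

F_att = 5/4·(g−p) = 5/4·(-10,15) = (-12.5000,18.7500)
o1: d²=130 > ρ²=63 → inactive
o2: d²=10 ≤ ρ²=63; F_rep = 26·(-3,1)/10² = (-0.7800,0.2600)
o3: d²=73 > ρ²=63 → inactive
o4: d²=170 > ρ²=63 → inactive
F = F_att + ΣF_rep = (-13.2800,19.0100)
Δp = p'−p = (-0.6640,0.9505); α = Δx/Fx = (-83/125) / (-332/25) = 1/20
check: Δy/Fy = (1901/2000) / (1901/100) = 1/20 ✓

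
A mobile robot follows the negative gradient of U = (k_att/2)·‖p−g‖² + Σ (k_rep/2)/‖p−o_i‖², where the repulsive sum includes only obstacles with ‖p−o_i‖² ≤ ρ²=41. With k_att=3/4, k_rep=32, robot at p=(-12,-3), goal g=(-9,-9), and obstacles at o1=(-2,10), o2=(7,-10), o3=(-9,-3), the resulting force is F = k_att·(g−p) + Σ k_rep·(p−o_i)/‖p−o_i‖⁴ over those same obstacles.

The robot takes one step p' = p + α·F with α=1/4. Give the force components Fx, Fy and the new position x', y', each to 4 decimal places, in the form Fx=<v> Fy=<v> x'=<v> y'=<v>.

F_att = 3/4·(g−p) = 3/4·(3,-6) = (2.2500,-4.5000)
o1: d²=269 > ρ²=41 → inactive
o2: d²=410 > ρ²=41 → inactive
o3: d²=9 ≤ ρ²=41; F_rep = 32·(-3,0)/9² = (-1.1852,0.0000)
F = F_att + ΣF_rep = (1.0648,-4.5000)
p' = p + 1/4·F = (-11.7338,-4.1250)

Fx=1.0648 Fy=-4.5000 x'=-11.7338 y'=-4.1250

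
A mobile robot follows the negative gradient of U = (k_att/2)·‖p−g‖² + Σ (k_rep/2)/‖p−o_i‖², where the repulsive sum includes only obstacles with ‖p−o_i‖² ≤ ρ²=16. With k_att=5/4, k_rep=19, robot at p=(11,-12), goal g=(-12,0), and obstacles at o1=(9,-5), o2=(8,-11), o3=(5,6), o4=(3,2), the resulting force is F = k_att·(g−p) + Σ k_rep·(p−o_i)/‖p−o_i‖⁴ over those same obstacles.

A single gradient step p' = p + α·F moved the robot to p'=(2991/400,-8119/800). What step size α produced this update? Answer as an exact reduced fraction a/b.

α = 1/8

F_att = 5/4·(g−p) = 5/4·(-23,12) = (-28.7500,15.0000)
o1: d²=53 > ρ²=16 → inactive
o2: d²=10 ≤ ρ²=16; F_rep = 19·(3,-1)/10² = (0.5700,-0.1900)
o3: d²=360 > ρ²=16 → inactive
o4: d²=260 > ρ²=16 → inactive
F = F_att + ΣF_rep = (-28.1800,14.8100)
Δp = p'−p = (-3.5225,1.8513); α = Δx/Fx = (-1409/400) / (-1409/50) = 1/8
check: Δy/Fy = (1481/800) / (1481/100) = 1/8 ✓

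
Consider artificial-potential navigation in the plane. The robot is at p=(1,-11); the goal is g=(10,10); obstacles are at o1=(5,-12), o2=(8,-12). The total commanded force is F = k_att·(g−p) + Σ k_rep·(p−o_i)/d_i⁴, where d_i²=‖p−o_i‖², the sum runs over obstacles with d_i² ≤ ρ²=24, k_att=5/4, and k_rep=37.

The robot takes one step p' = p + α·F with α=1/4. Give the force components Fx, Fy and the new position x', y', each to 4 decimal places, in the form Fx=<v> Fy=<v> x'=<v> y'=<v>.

F_att = 5/4·(g−p) = 5/4·(9,21) = (11.2500,26.2500)
o1: d²=17 ≤ ρ²=24; F_rep = 37·(-4,1)/17² = (-0.5121,0.1280)
o2: d²=50 > ρ²=24 → inactive
F = F_att + ΣF_rep = (10.7379,26.3780)
p' = p + 1/4·F = (3.6845,-4.4055)

Fx=10.7379 Fy=26.3780 x'=3.6845 y'=-4.4055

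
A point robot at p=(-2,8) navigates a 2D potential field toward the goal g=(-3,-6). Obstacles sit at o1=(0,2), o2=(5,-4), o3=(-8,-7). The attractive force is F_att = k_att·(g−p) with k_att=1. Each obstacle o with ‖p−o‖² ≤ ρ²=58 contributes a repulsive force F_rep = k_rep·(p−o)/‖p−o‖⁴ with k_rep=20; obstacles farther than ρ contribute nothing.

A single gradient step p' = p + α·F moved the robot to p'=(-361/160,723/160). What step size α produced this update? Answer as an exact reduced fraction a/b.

F_att = 1·(g−p) = 1·(-1,-14) = (-1.0000,-14.0000)
o1: d²=40 ≤ ρ²=58; F_rep = 20·(-2,6)/40² = (-0.0250,0.0750)
o2: d²=193 > ρ²=58 → inactive
o3: d²=261 > ρ²=58 → inactive
F = F_att + ΣF_rep = (-1.0250,-13.9250)
Δp = p'−p = (-0.2562,-3.4813); α = Δx/Fx = (-41/160) / (-41/40) = 1/4
check: Δy/Fy = (-557/160) / (-557/40) = 1/4 ✓

α = 1/4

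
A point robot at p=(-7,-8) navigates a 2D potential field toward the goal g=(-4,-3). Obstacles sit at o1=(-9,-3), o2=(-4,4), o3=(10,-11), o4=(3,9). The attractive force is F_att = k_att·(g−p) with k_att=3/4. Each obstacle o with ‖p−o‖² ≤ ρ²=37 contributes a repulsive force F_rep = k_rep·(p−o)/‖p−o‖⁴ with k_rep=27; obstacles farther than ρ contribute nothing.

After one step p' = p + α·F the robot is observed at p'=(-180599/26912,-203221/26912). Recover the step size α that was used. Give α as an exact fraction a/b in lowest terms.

α = 1/8

F_att = 3/4·(g−p) = 3/4·(3,5) = (2.2500,3.7500)
o1: d²=29 ≤ ρ²=37; F_rep = 27·(2,-5)/29² = (0.0642,-0.1605)
o2: d²=153 > ρ²=37 → inactive
o3: d²=298 > ρ²=37 → inactive
o4: d²=389 > ρ²=37 → inactive
F = F_att + ΣF_rep = (2.3142,3.5895)
Δp = p'−p = (0.2893,0.4487); α = Δx/Fx = (7785/26912) / (7785/3364) = 1/8
check: Δy/Fy = (12075/26912) / (12075/3364) = 1/8 ✓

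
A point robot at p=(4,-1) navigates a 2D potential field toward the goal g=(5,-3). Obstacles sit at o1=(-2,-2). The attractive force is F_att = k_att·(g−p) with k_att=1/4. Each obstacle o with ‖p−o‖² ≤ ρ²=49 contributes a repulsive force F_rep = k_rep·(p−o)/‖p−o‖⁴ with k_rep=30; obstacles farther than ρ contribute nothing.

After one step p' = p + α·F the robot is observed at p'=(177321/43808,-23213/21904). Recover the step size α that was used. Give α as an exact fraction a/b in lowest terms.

F_att = 1/4·(g−p) = 1/4·(1,-2) = (0.2500,-0.5000)
o1: d²=37 ≤ ρ²=49; F_rep = 30·(6,1)/37² = (0.1315,0.0219)
F = F_att + ΣF_rep = (0.3815,-0.4781)
Δp = p'−p = (0.0477,-0.0598); α = Δx/Fx = (2089/43808) / (2089/5476) = 1/8
check: Δy/Fy = (-1309/21904) / (-1309/2738) = 1/8 ✓

α = 1/8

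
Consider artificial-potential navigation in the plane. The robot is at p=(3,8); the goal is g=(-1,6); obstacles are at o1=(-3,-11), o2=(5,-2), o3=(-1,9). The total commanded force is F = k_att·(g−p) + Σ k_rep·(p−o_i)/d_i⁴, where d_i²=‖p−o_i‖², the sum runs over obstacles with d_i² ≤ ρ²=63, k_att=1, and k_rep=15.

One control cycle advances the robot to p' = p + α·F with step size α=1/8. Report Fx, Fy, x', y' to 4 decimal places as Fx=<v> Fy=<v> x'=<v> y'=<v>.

F_att = 1·(g−p) = 1·(-4,-2) = (-4.0000,-2.0000)
o1: d²=397 > ρ²=63 → inactive
o2: d²=104 > ρ²=63 → inactive
o3: d²=17 ≤ ρ²=63; F_rep = 15·(4,-1)/17² = (0.2076,-0.0519)
F = F_att + ΣF_rep = (-3.7924,-2.0519)
p' = p + 1/8·F = (2.5260,7.7435)

Fx=-3.7924 Fy=-2.0519 x'=2.5260 y'=7.7435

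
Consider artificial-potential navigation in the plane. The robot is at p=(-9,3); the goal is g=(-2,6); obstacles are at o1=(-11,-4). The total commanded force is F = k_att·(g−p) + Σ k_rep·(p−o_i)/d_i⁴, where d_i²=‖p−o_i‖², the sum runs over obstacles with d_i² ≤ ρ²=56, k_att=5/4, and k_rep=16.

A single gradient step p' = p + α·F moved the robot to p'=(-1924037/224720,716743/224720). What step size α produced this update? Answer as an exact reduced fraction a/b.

α = 1/20

F_att = 5/4·(g−p) = 5/4·(7,3) = (8.7500,3.7500)
o1: d²=53 ≤ ρ²=56; F_rep = 16·(2,7)/53² = (0.0114,0.0399)
F = F_att + ΣF_rep = (8.7614,3.7899)
Δp = p'−p = (0.4381,0.1895); α = Δx/Fx = (98443/224720) / (98443/11236) = 1/20
check: Δy/Fy = (42583/224720) / (42583/11236) = 1/20 ✓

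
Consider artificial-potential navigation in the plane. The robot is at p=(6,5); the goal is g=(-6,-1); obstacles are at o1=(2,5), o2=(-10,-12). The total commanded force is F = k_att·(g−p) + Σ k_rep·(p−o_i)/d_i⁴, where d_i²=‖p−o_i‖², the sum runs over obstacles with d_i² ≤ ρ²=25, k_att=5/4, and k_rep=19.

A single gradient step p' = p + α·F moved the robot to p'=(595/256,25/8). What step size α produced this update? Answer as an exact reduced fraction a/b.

F_att = 5/4·(g−p) = 5/4·(-12,-6) = (-15.0000,-7.5000)
o1: d²=16 ≤ ρ²=25; F_rep = 19·(4,0)/16² = (0.2969,0.0000)
o2: d²=545 > ρ²=25 → inactive
F = F_att + ΣF_rep = (-14.7031,-7.5000)
Δp = p'−p = (-3.6758,-1.8750); α = Δx/Fx = (-941/256) / (-941/64) = 1/4
check: Δy/Fy = (-15/8) / (-15/2) = 1/4 ✓

α = 1/4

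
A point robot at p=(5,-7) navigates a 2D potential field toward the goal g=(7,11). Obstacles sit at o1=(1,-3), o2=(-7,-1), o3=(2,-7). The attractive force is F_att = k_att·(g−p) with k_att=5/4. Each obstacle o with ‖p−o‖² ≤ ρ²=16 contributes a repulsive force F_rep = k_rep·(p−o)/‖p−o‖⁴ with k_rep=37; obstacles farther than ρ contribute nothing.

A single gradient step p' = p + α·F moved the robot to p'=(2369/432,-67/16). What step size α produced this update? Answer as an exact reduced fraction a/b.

F_att = 5/4·(g−p) = 5/4·(2,18) = (2.5000,22.5000)
o1: d²=32 > ρ²=16 → inactive
o2: d²=180 > ρ²=16 → inactive
o3: d²=9 ≤ ρ²=16; F_rep = 37·(3,0)/9² = (1.3704,0.0000)
F = F_att + ΣF_rep = (3.8704,22.5000)
Δp = p'−p = (0.4838,2.8125); α = Δx/Fx = (209/432) / (209/54) = 1/8
check: Δy/Fy = (45/16) / (45/2) = 1/8 ✓

α = 1/8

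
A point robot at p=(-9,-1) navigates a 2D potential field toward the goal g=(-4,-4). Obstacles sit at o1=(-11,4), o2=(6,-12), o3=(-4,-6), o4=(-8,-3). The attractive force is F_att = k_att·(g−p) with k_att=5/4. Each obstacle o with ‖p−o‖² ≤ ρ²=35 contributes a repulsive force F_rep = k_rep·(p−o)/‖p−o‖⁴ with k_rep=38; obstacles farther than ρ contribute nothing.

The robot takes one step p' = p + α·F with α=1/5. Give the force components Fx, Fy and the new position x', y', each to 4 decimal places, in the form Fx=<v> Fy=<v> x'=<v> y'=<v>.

Fx=4.8204 Fy=-0.9359 x'=-8.0359 y'=-1.1872

F_att = 5/4·(g−p) = 5/4·(5,-3) = (6.2500,-3.7500)
o1: d²=29 ≤ ρ²=35; F_rep = 38·(2,-5)/29² = (0.0904,-0.2259)
o2: d²=346 > ρ²=35 → inactive
o3: d²=50 > ρ²=35 → inactive
o4: d²=5 ≤ ρ²=35; F_rep = 38·(-1,2)/5² = (-1.5200,3.0400)
F = F_att + ΣF_rep = (4.8204,-0.9359)
p' = p + 1/5·F = (-8.0359,-1.1872)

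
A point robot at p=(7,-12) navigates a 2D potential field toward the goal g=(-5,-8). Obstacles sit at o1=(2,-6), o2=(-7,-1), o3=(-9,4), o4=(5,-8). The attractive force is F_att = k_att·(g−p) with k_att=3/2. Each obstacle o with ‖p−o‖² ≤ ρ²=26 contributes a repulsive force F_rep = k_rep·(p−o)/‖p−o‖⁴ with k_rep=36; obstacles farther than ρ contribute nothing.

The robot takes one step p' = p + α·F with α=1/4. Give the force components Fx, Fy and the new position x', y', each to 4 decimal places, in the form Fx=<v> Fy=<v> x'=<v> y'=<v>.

F_att = 3/2·(g−p) = 3/2·(-12,4) = (-18.0000,6.0000)
o1: d²=61 > ρ²=26 → inactive
o2: d²=317 > ρ²=26 → inactive
o3: d²=512 > ρ²=26 → inactive
o4: d²=20 ≤ ρ²=26; F_rep = 36·(2,-4)/20² = (0.1800,-0.3600)
F = F_att + ΣF_rep = (-17.8200,5.6400)
p' = p + 1/4·F = (2.5450,-10.5900)

Fx=-17.8200 Fy=5.6400 x'=2.5450 y'=-10.5900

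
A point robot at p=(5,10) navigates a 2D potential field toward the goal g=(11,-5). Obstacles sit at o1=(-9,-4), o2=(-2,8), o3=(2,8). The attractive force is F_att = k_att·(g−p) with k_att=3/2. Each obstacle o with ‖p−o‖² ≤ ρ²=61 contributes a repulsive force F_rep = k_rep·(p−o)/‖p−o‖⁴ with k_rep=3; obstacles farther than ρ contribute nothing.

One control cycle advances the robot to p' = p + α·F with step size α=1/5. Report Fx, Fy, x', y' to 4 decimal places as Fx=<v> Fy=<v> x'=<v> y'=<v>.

F_att = 3/2·(g−p) = 3/2·(6,-15) = (9.0000,-22.5000)
o1: d²=392 > ρ²=61 → inactive
o2: d²=53 ≤ ρ²=61; F_rep = 3·(7,2)/53² = (0.0075,0.0021)
o3: d²=13 ≤ ρ²=61; F_rep = 3·(3,2)/13² = (0.0533,0.0355)
F = F_att + ΣF_rep = (9.0607,-22.4624)
p' = p + 1/5·F = (6.8121,5.5075)

Fx=9.0607 Fy=-22.4624 x'=6.8121 y'=5.5075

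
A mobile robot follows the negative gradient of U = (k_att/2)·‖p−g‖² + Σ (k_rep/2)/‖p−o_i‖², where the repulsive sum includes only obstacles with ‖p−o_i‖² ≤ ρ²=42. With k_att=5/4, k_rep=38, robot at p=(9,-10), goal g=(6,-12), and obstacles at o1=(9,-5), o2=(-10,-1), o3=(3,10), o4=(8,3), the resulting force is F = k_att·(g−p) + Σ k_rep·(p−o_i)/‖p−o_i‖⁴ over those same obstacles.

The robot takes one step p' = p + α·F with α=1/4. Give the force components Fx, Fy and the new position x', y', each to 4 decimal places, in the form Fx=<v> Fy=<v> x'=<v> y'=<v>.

F_att = 5/4·(g−p) = 5/4·(-3,-2) = (-3.7500,-2.5000)
o1: d²=25 ≤ ρ²=42; F_rep = 38·(0,-5)/25² = (0.0000,-0.3040)
o2: d²=442 > ρ²=42 → inactive
o3: d²=436 > ρ²=42 → inactive
o4: d²=170 > ρ²=42 → inactive
F = F_att + ΣF_rep = (-3.7500,-2.8040)
p' = p + 1/4·F = (8.0625,-10.7010)

Fx=-3.7500 Fy=-2.8040 x'=8.0625 y'=-10.7010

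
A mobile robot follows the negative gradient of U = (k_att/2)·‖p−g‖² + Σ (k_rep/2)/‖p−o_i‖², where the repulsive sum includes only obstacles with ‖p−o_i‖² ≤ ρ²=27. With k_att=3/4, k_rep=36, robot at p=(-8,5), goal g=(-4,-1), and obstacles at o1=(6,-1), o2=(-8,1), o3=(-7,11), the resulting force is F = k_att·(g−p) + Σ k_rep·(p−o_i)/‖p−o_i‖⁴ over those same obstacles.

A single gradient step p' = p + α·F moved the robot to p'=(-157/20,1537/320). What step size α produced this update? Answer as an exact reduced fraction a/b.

F_att = 3/4·(g−p) = 3/4·(4,-6) = (3.0000,-4.5000)
o1: d²=232 > ρ²=27 → inactive
o2: d²=16 ≤ ρ²=27; F_rep = 36·(0,4)/16² = (0.0000,0.5625)
o3: d²=37 > ρ²=27 → inactive
F = F_att + ΣF_rep = (3.0000,-3.9375)
Δp = p'−p = (0.1500,-0.1969); α = Δx/Fx = (3/20) / (3) = 1/20
check: Δy/Fy = (-63/320) / (-63/16) = 1/20 ✓

α = 1/20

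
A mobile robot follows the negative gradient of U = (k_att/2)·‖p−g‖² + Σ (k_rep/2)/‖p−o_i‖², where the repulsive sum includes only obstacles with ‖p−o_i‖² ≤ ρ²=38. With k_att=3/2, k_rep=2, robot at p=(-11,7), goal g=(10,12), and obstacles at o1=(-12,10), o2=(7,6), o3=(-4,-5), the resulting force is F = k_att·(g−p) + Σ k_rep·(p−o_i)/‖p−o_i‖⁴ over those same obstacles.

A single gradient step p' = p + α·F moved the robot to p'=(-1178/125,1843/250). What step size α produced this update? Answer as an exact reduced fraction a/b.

α = 1/20

F_att = 3/2·(g−p) = 3/2·(21,5) = (31.5000,7.5000)
o1: d²=10 ≤ ρ²=38; F_rep = 2·(1,-3)/10² = (0.0200,-0.0600)
o2: d²=325 > ρ²=38 → inactive
o3: d²=193 > ρ²=38 → inactive
F = F_att + ΣF_rep = (31.5200,7.4400)
Δp = p'−p = (1.5760,0.3720); α = Δx/Fx = (197/125) / (788/25) = 1/20
check: Δy/Fy = (93/250) / (186/25) = 1/20 ✓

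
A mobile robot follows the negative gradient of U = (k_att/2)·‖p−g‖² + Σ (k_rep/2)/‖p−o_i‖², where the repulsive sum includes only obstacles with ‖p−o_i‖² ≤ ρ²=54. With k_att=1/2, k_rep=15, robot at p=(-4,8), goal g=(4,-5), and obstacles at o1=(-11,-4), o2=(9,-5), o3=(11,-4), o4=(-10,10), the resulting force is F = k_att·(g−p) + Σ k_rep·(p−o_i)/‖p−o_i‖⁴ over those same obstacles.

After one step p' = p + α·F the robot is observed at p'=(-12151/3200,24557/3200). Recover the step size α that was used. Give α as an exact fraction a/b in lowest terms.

α = 1/20

F_att = 1/2·(g−p) = 1/2·(8,-13) = (4.0000,-6.5000)
o1: d²=193 > ρ²=54 → inactive
o2: d²=338 > ρ²=54 → inactive
o3: d²=369 > ρ²=54 → inactive
o4: d²=40 ≤ ρ²=54; F_rep = 15·(6,-2)/40² = (0.0563,-0.0187)
F = F_att + ΣF_rep = (4.0563,-6.5187)
Δp = p'−p = (0.2028,-0.3259); α = Δx/Fx = (649/3200) / (649/160) = 1/20
check: Δy/Fy = (-1043/3200) / (-1043/160) = 1/20 ✓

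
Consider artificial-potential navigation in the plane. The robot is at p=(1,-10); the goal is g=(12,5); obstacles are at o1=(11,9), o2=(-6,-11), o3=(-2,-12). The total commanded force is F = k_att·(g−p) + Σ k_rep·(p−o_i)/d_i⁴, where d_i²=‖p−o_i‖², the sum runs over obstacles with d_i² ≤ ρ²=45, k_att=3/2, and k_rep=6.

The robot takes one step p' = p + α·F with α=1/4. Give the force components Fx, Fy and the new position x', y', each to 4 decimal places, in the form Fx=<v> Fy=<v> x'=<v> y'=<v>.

F_att = 3/2·(g−p) = 3/2·(11,15) = (16.5000,22.5000)
o1: d²=461 > ρ²=45 → inactive
o2: d²=50 > ρ²=45 → inactive
o3: d²=13 ≤ ρ²=45; F_rep = 6·(3,2)/13² = (0.1065,0.0710)
F = F_att + ΣF_rep = (16.6065,22.5710)
p' = p + 1/4·F = (5.1516,-4.3572)

Fx=16.6065 Fy=22.5710 x'=5.1516 y'=-4.3572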